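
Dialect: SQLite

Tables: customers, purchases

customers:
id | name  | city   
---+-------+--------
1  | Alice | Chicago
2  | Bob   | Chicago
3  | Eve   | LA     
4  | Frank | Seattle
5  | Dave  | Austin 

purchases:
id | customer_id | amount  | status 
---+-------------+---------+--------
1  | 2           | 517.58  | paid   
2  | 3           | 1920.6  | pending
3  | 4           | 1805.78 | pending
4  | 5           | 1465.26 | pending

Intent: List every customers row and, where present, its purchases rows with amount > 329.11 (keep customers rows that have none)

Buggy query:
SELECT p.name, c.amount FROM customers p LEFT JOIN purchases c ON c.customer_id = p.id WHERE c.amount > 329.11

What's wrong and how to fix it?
Bug: Filtering c.amount in WHERE discards the NULL rows produced by LEFT JOIN, turning it into an inner join

Fix: Put 'c.amount > 329.11' in the JOIN's ON clause instead of WHERE

Corrected query:
SELECT p.name, c.amount FROM customers p LEFT JOIN purchases c ON c.customer_id = p.id AND c.amount > 329.11

Result:
name  | amount 
------+--------
Alice | NULL   
Bob   | 517.58 
Eve   | 1920.6 
Frank | 1805.78
Dave  | 1465.26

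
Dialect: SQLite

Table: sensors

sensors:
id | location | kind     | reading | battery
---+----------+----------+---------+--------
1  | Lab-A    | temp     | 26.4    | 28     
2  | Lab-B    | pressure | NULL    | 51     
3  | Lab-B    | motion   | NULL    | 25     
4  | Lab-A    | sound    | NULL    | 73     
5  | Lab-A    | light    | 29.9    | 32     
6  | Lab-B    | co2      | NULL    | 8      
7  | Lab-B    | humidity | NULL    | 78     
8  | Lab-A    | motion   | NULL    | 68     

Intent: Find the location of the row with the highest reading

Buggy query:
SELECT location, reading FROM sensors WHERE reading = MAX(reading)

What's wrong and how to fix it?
Bug: MAX(reading) is an aggregate and cannot be used directly in WHERE

Fix: Wrap MAX in a scalar subquery so WHERE compares against a single value

Corrected query:
SELECT location, reading FROM sensors WHERE reading = (SELECT MAX(reading) FROM sensors)

Result:
location | reading
---------+--------
Lab-A    | 29.9   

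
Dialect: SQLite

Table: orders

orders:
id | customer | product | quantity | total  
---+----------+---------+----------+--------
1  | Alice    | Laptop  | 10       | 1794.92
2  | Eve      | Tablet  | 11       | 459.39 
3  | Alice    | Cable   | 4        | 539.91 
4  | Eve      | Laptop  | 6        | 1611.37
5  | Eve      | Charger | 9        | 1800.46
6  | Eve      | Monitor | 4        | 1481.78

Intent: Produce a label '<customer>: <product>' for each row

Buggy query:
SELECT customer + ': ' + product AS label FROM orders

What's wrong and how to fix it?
Bug: SQLite uses || for string concatenation; + coerces text to numbers (yielding 0)

Fix: Replace + with || to concatenate text

Corrected query:
SELECT customer || ': ' || product AS label FROM orders

Result:
label        
-------------
Alice: Laptop
Eve: Tablet  
Alice: Cable 
Eve: Laptop  
Eve: Charger 
Eve: Monitor 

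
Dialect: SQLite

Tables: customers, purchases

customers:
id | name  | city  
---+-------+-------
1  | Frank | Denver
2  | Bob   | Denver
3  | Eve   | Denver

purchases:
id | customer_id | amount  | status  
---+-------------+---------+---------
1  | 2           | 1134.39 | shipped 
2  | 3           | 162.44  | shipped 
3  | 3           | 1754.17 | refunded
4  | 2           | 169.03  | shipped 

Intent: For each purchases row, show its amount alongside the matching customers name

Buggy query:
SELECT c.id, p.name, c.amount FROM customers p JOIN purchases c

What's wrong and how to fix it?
Bug: Missing join condition: each purchases row is matched to all customers rows instead of just its own

Fix: Specify the join condition linking the foreign key to the parent id

Corrected query:
SELECT c.id, p.name, c.amount FROM customers p JOIN purchases c ON c.customer_id = p.id

Result:
id | name | amount 
---+------+--------
1  | Bob  | 1134.39
2  | Eve  | 162.44 
3  | Eve  | 1754.17
4  | Bob  | 169.03 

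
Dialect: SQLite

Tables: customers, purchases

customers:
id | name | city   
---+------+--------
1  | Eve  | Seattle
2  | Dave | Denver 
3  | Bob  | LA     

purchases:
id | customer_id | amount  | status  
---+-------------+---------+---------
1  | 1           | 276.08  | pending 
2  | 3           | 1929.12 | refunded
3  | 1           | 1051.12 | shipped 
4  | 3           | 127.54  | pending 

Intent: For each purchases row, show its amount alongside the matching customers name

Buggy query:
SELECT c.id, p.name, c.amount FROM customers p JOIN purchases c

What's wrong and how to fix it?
Bug: JOIN with no ON clause produces a cartesian product; every purchases row pairs with every customers row

Fix: Add ON c.customer_id = p.id to the JOIN

Corrected query:
SELECT c.id, p.name, c.amount FROM customers p JOIN purchases c ON c.customer_id = p.id

Result:
id | name | amount 
---+------+--------
1  | Eve  | 276.08 
2  | Bob  | 1929.12
3  | Eve  | 1051.12
4  | Bob  | 127.54 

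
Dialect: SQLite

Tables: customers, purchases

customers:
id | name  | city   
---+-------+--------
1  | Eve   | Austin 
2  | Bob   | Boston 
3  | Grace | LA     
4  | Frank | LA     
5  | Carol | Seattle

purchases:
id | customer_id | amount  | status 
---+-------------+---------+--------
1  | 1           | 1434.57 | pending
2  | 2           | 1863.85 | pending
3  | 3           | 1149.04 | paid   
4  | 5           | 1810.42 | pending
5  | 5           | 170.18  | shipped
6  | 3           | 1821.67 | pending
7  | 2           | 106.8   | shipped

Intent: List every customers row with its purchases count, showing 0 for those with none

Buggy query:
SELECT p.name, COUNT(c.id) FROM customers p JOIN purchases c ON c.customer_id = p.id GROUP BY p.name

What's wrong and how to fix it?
Bug: An inner join excludes parents with zero children

Fix: Switch to LEFT JOIN to retain unmatched parent rows

Corrected query:
SELECT p.name, COUNT(c.id) FROM customers p LEFT JOIN purchases c ON c.customer_id = p.id GROUP BY p.name

Result:
name  | COUNT(c.id)
------+------------
Bob   | 2          
Carol | 2          
Eve   | 1          
Frank | 0          
Grace | 2          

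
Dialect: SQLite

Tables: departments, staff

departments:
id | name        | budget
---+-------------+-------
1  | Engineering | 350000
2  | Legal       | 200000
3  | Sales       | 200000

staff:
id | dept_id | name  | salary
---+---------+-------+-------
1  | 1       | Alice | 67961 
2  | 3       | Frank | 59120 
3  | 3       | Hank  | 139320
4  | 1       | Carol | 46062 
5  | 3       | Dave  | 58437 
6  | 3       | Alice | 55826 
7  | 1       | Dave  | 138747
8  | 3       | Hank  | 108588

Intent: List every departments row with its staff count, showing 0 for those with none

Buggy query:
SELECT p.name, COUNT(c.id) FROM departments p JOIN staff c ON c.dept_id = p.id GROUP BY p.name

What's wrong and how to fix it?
Bug: An inner join excludes parents with zero children

Fix: Switch to LEFT JOIN to retain unmatched parent rows

Corrected query:
SELECT p.name, COUNT(c.id) FROM departments p LEFT JOIN staff c ON c.dept_id = p.id GROUP BY p.name

Result:
name        | COUNT(c.id)
------------+------------
Engineering | 3          
Legal       | 0          
Sales       | 5          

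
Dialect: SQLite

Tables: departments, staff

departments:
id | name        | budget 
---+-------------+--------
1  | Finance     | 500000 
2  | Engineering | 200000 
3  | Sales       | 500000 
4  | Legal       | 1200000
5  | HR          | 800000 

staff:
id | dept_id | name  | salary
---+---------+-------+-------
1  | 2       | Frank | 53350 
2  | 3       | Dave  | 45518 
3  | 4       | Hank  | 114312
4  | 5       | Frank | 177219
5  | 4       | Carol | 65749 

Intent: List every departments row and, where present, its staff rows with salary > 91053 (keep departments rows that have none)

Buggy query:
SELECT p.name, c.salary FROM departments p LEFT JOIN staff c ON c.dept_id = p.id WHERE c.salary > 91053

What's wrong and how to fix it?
Bug: Filtering c.salary in WHERE discards the NULL rows produced by LEFT JOIN, turning it into an inner join

Fix: Move the right-table condition into the ON clause so unmatched parents are kept

Corrected query:
SELECT p.name, c.salary FROM departments p LEFT JOIN staff c ON c.dept_id = p.id AND c.salary > 91053

Result:
name        | salary
------------+-------
Finance     | NULL  
Engineering | NULL  
Sales       | NULL  
Legal       | 114312
HR          | 177219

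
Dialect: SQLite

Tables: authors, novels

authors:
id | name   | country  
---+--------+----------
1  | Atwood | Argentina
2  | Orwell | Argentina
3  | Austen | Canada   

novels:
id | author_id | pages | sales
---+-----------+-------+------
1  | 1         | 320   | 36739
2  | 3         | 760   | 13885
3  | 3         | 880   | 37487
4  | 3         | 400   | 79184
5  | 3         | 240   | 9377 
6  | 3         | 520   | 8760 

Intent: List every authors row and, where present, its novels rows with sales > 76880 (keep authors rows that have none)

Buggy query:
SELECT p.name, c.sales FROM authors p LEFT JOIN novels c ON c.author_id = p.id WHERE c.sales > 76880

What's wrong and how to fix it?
Bug: Filtering c.sales in WHERE discards the NULL rows produced by LEFT JOIN, turning it into an inner join

Fix: Move the right-table condition into the ON clause so unmatched parents are kept

Corrected query:
SELECT p.name, c.sales FROM authors p LEFT JOIN novels c ON c.author_id = p.id AND c.sales > 76880

Result:
name   | sales
-------+------
Atwood | NULL 
Orwell | NULL 
Austen | 79184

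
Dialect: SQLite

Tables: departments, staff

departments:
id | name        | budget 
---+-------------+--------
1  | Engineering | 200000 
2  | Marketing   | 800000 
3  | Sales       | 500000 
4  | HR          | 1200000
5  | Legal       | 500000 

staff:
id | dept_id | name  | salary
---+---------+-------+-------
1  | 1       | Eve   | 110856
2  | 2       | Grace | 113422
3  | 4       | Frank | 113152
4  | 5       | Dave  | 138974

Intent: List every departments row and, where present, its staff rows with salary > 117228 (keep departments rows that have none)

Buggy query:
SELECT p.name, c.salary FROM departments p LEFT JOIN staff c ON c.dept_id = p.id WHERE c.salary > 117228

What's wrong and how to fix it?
Bug: A WHERE condition on the right-hand table after LEFT JOIN drops unmatched parents

Fix: Put 'c.salary > 117228' in the JOIN's ON clause instead of WHERE

Corrected query:
SELECT p.name, c.salary FROM departments p LEFT JOIN staff c ON c.dept_id = p.id AND c.salary > 117228

Result:
name        | salary
------------+-------
Engineering | NULL  
Marketing   | NULL  
Sales       | NULL  
HR          | NULL  
Legal       | 138974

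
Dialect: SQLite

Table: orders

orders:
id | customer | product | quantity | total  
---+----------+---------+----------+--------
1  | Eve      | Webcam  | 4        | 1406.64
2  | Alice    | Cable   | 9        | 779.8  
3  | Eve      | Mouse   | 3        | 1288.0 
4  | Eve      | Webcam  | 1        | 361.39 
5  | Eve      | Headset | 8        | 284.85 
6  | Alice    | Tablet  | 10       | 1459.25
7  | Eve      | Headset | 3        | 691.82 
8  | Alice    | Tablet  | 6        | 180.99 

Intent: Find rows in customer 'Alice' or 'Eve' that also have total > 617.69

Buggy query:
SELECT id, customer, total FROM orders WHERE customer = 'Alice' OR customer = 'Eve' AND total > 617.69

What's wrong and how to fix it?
Bug: Without parentheses, AND is evaluated before OR, so the total filter only applies to the 'Eve' branch

Fix: Add parentheses around the OR so the AND applies to both alternatives

Corrected query:
SELECT id, customer, total FROM orders WHERE (customer = 'Alice' OR customer = 'Eve') AND total > 617.69

Result:
id | customer | total  
---+----------+--------
1  | Eve      | 1406.64
2  | Alice    | 779.8  
3  | Eve      | 1288   
6  | Alice    | 1459.25
7  | Eve      | 691.82 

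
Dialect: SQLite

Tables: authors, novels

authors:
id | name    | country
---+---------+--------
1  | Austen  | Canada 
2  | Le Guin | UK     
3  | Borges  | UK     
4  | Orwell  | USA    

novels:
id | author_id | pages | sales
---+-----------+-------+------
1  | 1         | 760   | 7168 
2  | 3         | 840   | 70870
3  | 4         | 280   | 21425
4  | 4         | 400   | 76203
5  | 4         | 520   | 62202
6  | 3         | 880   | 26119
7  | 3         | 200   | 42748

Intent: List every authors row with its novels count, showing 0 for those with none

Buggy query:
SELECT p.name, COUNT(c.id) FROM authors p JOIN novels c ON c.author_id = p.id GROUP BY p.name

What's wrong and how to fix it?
Bug: INNER JOIN drops authors rows that have no matching novels rows

Fix: Use LEFT JOIN so parents without children still appear (COUNT(c.id) gives 0)

Corrected query:
SELECT p.name, COUNT(c.id) FROM authors p LEFT JOIN novels c ON c.author_id = p.id GROUP BY p.name

Result:
name    | COUNT(c.id)
--------+------------
Austen  | 1          
Borges  | 3          
Le Guin | 0          
Orwell  | 3          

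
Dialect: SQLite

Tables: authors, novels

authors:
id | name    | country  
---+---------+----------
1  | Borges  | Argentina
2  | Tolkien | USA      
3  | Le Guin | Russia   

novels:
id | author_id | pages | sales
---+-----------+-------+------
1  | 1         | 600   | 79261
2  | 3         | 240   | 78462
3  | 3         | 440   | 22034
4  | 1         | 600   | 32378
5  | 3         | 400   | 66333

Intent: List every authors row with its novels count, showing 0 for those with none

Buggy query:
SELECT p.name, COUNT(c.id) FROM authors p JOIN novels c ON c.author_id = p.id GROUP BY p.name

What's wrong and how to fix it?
Bug: INNER JOIN drops authors rows that have no matching novels rows

Fix: Use LEFT JOIN so parents without children still appear (COUNT(c.id) gives 0)

Corrected query:
SELECT p.name, COUNT(c.id) FROM authors p LEFT JOIN novels c ON c.author_id = p.id GROUP BY p.name

Result:
name    | COUNT(c.id)
--------+------------
Borges  | 2          
Le Guin | 3          
Tolkien | 0          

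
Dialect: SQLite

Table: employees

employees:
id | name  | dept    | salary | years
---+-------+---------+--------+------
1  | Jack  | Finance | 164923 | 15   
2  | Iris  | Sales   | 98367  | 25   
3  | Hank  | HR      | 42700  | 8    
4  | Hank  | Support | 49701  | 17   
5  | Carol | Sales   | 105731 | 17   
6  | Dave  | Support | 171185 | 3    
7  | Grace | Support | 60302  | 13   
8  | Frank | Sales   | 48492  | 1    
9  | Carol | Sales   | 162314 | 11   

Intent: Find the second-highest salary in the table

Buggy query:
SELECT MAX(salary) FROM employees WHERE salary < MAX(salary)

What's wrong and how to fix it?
Bug: MAX(salary) on the right of the comparison is an aggregate-in-WHERE error

Fix: Put the inner MAX in a scalar subquery

Corrected query:
SELECT MAX(salary) FROM employees WHERE salary < (SELECT MAX(salary) FROM employees)

Result:
MAX(salary)
-----------
164923     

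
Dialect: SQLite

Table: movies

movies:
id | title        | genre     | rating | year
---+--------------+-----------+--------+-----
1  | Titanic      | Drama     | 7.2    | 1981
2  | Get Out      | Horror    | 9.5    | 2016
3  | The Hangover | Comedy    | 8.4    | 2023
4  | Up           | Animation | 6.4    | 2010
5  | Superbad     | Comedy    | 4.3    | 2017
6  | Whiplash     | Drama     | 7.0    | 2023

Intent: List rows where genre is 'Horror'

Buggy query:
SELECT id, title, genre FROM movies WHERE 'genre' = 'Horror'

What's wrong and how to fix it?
Bug: 'genre' in single quotes is a string literal, not the column; the comparison is literal-vs-literal and never true

Fix: Reference the column as genre without single quotes

Corrected query:
SELECT id, title, genre FROM movies WHERE genre = 'Horror'

Result:
id | title   | genre 
---+---------+-------
2  | Get Out | Horror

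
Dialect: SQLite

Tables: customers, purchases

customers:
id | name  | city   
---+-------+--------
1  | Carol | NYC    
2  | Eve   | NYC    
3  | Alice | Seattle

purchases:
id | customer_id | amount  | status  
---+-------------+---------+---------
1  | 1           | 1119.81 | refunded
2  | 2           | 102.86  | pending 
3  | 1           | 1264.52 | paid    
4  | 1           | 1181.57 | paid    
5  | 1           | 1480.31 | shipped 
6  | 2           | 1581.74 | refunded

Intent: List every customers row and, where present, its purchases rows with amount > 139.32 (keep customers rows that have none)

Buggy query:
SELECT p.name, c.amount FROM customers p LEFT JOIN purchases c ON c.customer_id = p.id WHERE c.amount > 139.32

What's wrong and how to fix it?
Bug: Filtering c.amount in WHERE discards the NULL rows produced by LEFT JOIN, turning it into an inner join

Fix: Move the right-table condition into the ON clause so unmatched parents are kept

Corrected query:
SELECT p.name, c.amount FROM customers p LEFT JOIN purchases c ON c.customer_id = p.id AND c.amount > 139.32

Result:
name  | amount 
------+--------
Carol | 1119.81
Carol | 1181.57
Carol | 1264.52
Carol | 1480.31
Eve   | 1581.74
Alice | NULL   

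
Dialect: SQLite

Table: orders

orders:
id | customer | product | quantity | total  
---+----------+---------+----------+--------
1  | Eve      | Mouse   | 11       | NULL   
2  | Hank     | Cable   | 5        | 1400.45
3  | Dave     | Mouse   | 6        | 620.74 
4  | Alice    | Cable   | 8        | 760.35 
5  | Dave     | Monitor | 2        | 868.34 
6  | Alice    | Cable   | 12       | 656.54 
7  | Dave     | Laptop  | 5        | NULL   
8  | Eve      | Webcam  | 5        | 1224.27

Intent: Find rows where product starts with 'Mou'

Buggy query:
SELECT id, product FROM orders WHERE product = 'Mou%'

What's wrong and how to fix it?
Bug: Wildcards only work with LIKE; '=' treats '%' as a literal character

Fix: Replace '=' with LIKE so 'Mou%' is treated as a pattern

Corrected query:
SELECT id, product FROM orders WHERE product LIKE 'Mou%'

Result:
id | product
---+--------
1  | Mouse  
3  | Mouse  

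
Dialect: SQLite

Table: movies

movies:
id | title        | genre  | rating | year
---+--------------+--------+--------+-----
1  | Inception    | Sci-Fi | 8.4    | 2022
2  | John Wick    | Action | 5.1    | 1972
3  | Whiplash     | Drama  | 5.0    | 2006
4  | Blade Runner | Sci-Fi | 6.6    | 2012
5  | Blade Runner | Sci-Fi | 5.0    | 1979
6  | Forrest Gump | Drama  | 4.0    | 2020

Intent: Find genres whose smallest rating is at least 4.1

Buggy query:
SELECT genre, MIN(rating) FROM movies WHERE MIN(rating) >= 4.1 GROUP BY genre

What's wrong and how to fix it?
Bug: Aggregates like MIN are computed per group after WHERE runs

Fix: Use HAVING for the per-group MIN condition

Corrected query:
SELECT genre, MIN(rating) FROM movies GROUP BY genre HAVING MIN(rating) >= 4.1

Result:
genre  | MIN(rating)
-------+------------
Action | 5.1        
Sci-Fi | 5          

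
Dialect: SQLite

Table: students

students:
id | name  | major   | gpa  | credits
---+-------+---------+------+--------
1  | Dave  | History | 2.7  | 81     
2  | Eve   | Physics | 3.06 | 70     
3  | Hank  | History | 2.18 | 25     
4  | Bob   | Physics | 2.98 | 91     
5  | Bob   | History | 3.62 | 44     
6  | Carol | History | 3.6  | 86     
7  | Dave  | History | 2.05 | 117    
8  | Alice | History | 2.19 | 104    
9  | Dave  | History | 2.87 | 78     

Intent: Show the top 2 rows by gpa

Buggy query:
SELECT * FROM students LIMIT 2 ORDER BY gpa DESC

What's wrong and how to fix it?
Bug: LIMIT must come after ORDER BY

Fix: Swap the clauses: ORDER BY first, then LIMIT

Corrected query:
SELECT * FROM students ORDER BY gpa DESC LIMIT 2

Result:
id | name  | major   | gpa  | credits
---+-------+---------+------+--------
5  | Bob   | History | 3.62 | 44     
6  | Carol | History | 3.6  | 86     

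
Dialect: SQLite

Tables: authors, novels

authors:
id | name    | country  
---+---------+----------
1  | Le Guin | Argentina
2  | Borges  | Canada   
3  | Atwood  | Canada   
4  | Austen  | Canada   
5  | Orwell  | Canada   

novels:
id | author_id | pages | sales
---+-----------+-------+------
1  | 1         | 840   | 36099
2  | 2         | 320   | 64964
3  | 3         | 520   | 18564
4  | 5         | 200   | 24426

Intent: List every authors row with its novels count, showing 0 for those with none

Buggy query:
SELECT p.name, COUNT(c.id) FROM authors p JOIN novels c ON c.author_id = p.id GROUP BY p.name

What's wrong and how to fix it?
Bug: An inner join excludes parents with zero children

Fix: Switch to LEFT JOIN to retain unmatched parent rows

Corrected query:
SELECT p.name, COUNT(c.id) FROM authors p LEFT JOIN novels c ON c.author_id = p.id GROUP BY p.name

Result:
name    | COUNT(c.id)
--------+------------
Atwood  | 1          
Austen  | 0          
Borges  | 1          
Le Guin | 1          
Orwell  | 1          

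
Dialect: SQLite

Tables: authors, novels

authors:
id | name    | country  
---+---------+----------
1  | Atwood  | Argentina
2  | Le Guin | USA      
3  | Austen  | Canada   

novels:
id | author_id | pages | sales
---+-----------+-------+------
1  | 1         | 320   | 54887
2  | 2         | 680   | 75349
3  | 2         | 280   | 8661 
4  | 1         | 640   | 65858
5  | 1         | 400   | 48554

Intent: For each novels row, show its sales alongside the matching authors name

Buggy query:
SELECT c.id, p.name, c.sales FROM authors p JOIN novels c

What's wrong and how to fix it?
Bug: Missing join condition: each novels row is matched to all authors rows instead of just its own

Fix: Specify the join condition linking the foreign key to the parent id

Corrected query:
SELECT c.id, p.name, c.sales FROM authors p JOIN novels c ON c.author_id = p.id

Result:
id | name    | sales
---+---------+------
1  | Atwood  | 54887
2  | Le Guin | 75349
3  | Le Guin | 8661 
4  | Atwood  | 65858
5  | Atwood  | 48554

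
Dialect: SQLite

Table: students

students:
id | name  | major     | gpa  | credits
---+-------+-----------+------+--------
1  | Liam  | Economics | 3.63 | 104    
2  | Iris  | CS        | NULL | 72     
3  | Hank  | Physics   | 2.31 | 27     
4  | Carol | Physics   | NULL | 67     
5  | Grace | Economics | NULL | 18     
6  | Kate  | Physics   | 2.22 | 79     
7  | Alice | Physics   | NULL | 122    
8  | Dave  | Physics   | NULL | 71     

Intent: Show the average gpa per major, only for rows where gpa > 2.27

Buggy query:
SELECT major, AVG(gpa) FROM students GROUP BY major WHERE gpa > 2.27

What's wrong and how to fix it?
Bug: WHERE cannot follow GROUP BY

Fix: Place WHERE between FROM and GROUP BY

Corrected query:
SELECT major, AVG(gpa) FROM students WHERE gpa > 2.27 GROUP BY major

Result:
major     | AVG(gpa)
----------+---------
Economics | 3.63    
Physics   | 2.31    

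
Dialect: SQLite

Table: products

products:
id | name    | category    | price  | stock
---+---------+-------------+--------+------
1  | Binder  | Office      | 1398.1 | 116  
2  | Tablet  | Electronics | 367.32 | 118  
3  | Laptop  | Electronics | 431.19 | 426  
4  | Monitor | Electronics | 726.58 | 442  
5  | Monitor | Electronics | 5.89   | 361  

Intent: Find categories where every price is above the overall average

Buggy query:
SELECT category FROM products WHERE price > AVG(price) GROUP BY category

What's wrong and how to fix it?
Bug: AVG() is an aggregate; it can't sit directly in WHERE

Fix: Use a subquery for AVG and a HAVING MIN(...) filter so the condition holds for every row in the group

Corrected query:
SELECT category FROM products GROUP BY category HAVING MIN(price) > (SELECT AVG(price) FROM products)

Result:
category
--------
Office  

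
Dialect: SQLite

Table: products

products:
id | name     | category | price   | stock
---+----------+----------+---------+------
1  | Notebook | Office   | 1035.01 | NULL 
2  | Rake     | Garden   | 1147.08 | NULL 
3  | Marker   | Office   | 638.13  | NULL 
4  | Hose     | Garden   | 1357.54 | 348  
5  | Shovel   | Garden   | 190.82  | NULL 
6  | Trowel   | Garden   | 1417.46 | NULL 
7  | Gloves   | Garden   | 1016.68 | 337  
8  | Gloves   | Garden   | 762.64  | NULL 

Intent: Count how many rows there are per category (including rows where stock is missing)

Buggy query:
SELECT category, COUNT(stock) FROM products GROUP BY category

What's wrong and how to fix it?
Bug: COUNT(stock) skips NULLs, so groups with missing stock are undercounted

Fix: Replace COUNT(stock) with COUNT(*)

Corrected query:
SELECT category, COUNT(*) FROM products GROUP BY category

Result:
category | COUNT(*)
---------+---------
Garden   | 6       
Office   | 2       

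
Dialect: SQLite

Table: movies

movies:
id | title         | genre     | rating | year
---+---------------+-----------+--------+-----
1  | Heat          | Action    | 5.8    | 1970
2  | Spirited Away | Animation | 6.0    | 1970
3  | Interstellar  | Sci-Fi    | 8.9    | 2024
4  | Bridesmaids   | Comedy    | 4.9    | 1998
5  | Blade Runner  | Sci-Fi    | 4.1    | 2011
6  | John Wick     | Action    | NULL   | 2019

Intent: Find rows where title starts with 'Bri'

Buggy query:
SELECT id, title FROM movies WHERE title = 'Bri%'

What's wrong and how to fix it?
Bug: Wildcards only work with LIKE; '=' treats '%' as a literal character

Fix: Replace '=' with LIKE so 'Bri%' is treated as a pattern

Corrected query:
SELECT id, title FROM movies WHERE title LIKE 'Bri%'

Result:
id | title      
---+------------
4  | Bridesmaids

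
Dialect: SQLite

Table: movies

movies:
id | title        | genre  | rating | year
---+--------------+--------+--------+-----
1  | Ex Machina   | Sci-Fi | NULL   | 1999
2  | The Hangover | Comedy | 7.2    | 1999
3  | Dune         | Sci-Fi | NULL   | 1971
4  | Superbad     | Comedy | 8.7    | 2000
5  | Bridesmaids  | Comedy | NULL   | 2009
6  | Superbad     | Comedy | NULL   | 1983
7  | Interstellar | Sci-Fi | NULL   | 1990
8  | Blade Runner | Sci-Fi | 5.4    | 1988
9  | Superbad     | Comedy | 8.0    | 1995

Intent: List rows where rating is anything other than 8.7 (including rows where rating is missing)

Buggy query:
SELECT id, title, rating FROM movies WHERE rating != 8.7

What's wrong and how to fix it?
Bug: 'rating != 8.7' is unknown when rating is NULL, so NULL rows are silently excluded

Fix: Add an explicit OR rating IS NULL to include the missing-value rows

Corrected query:
SELECT id, title, rating FROM movies WHERE rating != 8.7 OR rating IS NULL

Result:
id | title        | rating
---+--------------+-------
1  | Ex Machina   | NULL  
2  | The Hangover | 7.2   
3  | Dune         | NULL  
5  | Bridesmaids  | NULL  
6  | Superbad     | NULL  
7  | Interstellar | NULL  
8  | Blade Runner | 5.4   
9  | Superbad     | 8     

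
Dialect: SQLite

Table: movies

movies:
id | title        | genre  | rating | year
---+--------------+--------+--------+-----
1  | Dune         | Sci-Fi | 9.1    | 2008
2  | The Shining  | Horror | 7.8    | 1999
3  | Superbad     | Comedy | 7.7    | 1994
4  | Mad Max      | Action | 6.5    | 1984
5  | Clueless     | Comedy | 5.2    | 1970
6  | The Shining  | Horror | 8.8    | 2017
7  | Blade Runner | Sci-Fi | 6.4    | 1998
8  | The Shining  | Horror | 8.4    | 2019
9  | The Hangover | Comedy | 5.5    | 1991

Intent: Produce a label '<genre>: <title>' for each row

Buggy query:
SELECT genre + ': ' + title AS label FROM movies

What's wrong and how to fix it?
Bug: SQLite uses || for string concatenation; + coerces text to numbers (yielding 0)

Fix: Use the || operator for string concatenation

Corrected query:
SELECT genre || ': ' || title AS label FROM movies

Result:
label               
--------------------
Sci-Fi: Dune        
Horror: The Shining 
Comedy: Superbad    
Action: Mad Max     
Comedy: Clueless    
Horror: The Shining 
Sci-Fi: Blade Runner
Horror: The Shining 
Comedy: The Hangover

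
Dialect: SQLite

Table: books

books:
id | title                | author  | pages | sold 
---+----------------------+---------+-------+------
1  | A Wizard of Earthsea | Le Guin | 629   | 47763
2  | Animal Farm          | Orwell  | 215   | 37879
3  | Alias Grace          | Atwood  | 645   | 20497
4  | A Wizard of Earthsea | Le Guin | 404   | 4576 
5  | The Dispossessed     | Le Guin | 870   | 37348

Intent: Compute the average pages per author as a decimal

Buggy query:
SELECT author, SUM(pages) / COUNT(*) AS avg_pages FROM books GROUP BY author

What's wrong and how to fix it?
Bug: SUM(pages) and COUNT(*) are both integers; the division truncates the fractional part

Fix: Multiply by 1.0 (or CAST to REAL) to force floating-point division

Corrected query:
SELECT author, SUM(pages) * 1.0 / COUNT(*) AS avg_pages FROM books GROUP BY author

Result:
author  | avg_pages 
--------+-----------
Atwood  | 645       
Le Guin | 634.333333
Orwell  | 215       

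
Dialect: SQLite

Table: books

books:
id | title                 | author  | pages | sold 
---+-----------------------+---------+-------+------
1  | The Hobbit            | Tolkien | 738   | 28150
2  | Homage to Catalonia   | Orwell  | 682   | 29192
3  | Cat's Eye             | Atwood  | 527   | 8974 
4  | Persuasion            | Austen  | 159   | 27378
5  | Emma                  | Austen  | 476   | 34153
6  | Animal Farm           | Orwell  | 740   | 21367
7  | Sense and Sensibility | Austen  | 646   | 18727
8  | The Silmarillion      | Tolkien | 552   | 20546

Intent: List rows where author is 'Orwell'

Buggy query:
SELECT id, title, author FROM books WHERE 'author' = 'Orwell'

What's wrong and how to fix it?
Bug: 'author' in single quotes is a string literal, not the column; the comparison is literal-vs-literal and never true

Fix: Reference the column as author without single quotes

Corrected query:
SELECT id, title, author FROM books WHERE author = 'Orwell'

Result:
id | title               | author
---+---------------------+-------
2  | Homage to Catalonia | Orwell
6  | Animal Farm         | Orwell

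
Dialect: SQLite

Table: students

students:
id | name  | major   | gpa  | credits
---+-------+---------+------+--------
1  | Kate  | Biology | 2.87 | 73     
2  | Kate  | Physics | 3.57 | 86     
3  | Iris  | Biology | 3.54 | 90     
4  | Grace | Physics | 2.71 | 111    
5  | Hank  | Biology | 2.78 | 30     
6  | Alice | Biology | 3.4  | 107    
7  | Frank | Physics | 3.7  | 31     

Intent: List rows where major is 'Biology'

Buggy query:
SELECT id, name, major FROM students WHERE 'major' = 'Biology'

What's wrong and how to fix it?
Bug: 'major' in single quotes is a string literal, not the column; the comparison is literal-vs-literal and never true

Fix: Remove the quotes around the column name (or use double quotes for an identifier)

Corrected query:
SELECT id, name, major FROM students WHERE major = 'Biology'

Result:
id | name  | major  
---+-------+--------
1  | Kate  | Biology
3  | Iris  | Biology
5  | Hank  | Biology
6  | Alice | Biology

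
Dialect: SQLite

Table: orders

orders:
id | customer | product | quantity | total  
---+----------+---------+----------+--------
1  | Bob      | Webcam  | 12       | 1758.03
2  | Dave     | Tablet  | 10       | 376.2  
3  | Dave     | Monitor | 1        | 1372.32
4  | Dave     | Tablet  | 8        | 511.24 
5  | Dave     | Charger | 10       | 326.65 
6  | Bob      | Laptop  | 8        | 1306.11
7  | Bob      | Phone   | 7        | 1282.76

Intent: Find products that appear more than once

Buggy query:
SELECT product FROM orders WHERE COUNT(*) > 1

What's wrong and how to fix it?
Bug: COUNT(*) is an aggregate and cannot be used in WHERE

Fix: GROUP BY product, then filter groups with HAVING COUNT(*) > 1

Corrected query:
SELECT product FROM orders GROUP BY product HAVING COUNT(*) > 1

Result:
product
-------
Tablet 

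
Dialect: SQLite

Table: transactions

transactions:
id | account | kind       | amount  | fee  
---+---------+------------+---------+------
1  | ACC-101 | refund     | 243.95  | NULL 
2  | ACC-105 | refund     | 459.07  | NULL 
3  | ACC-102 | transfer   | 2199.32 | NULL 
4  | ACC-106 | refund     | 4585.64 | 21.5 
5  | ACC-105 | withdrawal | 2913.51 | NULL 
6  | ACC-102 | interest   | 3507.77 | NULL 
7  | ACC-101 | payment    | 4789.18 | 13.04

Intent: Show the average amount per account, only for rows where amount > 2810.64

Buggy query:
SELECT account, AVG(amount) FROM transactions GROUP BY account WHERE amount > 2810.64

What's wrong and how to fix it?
Bug: WHERE cannot follow GROUP BY

Fix: Move the WHERE clause before GROUP BY

Corrected query:
SELECT account, AVG(amount) FROM transactions WHERE amount > 2810.64 GROUP BY account

Result:
account | AVG(amount)
--------+------------
ACC-101 | 4789.18    
ACC-102 | 3507.77    
ACC-105 | 2913.51    
ACC-106 | 4585.64    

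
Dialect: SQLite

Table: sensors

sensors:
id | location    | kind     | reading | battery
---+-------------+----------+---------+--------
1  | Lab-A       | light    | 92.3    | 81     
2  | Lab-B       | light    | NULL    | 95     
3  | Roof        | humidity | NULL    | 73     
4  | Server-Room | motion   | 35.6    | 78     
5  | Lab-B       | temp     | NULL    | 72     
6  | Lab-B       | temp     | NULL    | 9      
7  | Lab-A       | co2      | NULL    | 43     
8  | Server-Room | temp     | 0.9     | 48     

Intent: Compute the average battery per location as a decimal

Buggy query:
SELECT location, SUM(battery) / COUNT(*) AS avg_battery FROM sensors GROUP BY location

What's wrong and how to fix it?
Bug: Both operands are integers, so '/' performs integer division and truncates

Fix: Multiply by 1.0 (or CAST to REAL) to force floating-point division

Corrected query:
SELECT location, SUM(battery) * 1.0 / COUNT(*) AS avg_battery FROM sensors GROUP BY location

Result:
location    | avg_battery
------------+------------
Lab-A       | 62         
Lab-B       | 58.666667  
Roof        | 73         
Server-Room | 63         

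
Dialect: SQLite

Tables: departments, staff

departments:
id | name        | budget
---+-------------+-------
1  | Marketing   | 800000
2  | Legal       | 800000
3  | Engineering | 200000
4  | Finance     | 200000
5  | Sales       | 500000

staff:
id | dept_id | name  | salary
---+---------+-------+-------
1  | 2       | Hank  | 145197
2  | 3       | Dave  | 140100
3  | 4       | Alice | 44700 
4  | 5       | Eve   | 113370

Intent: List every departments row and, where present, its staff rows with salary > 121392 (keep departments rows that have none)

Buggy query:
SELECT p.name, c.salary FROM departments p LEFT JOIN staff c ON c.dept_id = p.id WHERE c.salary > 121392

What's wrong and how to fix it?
Bug: A WHERE condition on the right-hand table after LEFT JOIN drops unmatched parents

Fix: Put 'c.salary > 121392' in the JOIN's ON clause instead of WHERE

Corrected query:
SELECT p.name, c.salary FROM departments p LEFT JOIN staff c ON c.dept_id = p.id AND c.salary > 121392

Result:
name        | salary
------------+-------
Marketing   | NULL  
Legal       | 145197
Engineering | 140100
Finance     | NULL  
Sales       | NULL  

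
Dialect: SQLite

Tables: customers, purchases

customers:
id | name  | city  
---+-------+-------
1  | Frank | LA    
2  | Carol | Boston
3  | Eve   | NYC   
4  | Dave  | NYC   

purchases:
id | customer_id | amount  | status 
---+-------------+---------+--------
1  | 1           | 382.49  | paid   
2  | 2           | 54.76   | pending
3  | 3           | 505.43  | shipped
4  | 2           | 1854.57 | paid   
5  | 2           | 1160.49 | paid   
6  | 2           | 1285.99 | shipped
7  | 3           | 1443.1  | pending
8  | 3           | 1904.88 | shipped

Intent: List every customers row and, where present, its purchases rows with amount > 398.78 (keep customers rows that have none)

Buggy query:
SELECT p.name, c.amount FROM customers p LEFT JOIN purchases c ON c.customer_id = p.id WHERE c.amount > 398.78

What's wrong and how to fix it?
Bug: Filtering c.amount in WHERE discards the NULL rows produced by LEFT JOIN, turning it into an inner join

Fix: Move the right-table condition into the ON clause so unmatched parents are kept

Corrected query:
SELECT p.name, c.amount FROM customers p LEFT JOIN purchases c ON c.customer_id = p.id AND c.amount > 398.78

Result:
name  | amount 
------+--------
Frank | NULL   
Carol | 1160.49
Carol | 1285.99
Carol | 1854.57
Eve   | 505.43 
Eve   | 1443.1 
Eve   | 1904.88
Dave  | NULL   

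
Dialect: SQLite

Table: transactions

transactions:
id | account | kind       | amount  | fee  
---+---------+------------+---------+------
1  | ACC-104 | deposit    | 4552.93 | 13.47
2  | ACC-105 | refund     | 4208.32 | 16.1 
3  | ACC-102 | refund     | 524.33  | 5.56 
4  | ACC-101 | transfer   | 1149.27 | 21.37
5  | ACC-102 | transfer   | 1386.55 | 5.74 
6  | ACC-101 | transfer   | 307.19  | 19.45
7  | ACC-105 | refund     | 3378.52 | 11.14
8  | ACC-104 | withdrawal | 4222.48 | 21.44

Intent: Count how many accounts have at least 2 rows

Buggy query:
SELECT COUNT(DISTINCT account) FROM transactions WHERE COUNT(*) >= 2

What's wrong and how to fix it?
Bug: COUNT(*) cannot appear in WHERE; the per-group count doesn't exist yet

Fix: Group first with HAVING COUNT(*) >= 2, then COUNT the resulting groups

Corrected query:
SELECT COUNT(*) FROM (SELECT account FROM transactions GROUP BY account HAVING COUNT(*) >= 2)

Result:
COUNT(*)
--------
4       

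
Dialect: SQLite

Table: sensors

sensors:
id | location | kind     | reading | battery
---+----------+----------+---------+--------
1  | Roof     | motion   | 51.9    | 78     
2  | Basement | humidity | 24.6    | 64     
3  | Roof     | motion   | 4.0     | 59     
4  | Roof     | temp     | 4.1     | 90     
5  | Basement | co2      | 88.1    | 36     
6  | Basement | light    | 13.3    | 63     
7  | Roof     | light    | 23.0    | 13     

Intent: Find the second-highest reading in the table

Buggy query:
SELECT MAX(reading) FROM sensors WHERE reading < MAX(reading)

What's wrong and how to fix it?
Bug: The inner MAX is an aggregate inside WHERE, which is not allowed

Fix: Compute the overall MAX in a subquery, then take MAX of rows below it

Corrected query:
SELECT MAX(reading) FROM sensors WHERE reading < (SELECT MAX(reading) FROM sensors)

Result:
MAX(reading)
------------
51.9        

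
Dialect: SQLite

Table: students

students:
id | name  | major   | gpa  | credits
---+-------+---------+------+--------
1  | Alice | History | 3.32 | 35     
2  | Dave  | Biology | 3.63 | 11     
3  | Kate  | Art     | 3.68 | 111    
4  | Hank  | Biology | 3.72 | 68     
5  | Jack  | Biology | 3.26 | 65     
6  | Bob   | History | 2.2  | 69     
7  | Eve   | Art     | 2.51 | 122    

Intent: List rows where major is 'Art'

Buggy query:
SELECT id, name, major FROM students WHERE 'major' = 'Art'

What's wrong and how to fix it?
Bug: 'major' in single quotes is a string literal, not the column; the comparison is literal-vs-literal and never true

Fix: Reference the column as major without single quotes

Corrected query:
SELECT id, name, major FROM students WHERE major = 'Art'

Result:
id | name | major
---+------+------
3  | Kate | Art  
7  | Eve  | Art  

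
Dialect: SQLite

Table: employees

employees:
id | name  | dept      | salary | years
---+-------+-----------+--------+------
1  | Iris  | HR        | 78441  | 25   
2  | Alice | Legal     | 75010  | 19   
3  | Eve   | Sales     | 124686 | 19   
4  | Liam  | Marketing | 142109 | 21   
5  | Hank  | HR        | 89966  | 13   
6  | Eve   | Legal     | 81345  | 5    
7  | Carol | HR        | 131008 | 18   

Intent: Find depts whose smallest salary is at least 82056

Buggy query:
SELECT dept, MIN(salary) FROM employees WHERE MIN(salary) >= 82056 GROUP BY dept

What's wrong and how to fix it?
Bug: Aggregates like MIN are computed per group after WHERE runs

Fix: Replace WHERE with HAVING after the GROUP BY

Corrected query:
SELECT dept, MIN(salary) FROM employees GROUP BY dept HAVING MIN(salary) >= 82056

Result:
dept      | MIN(salary)
----------+------------
Marketing | 142109     
Sales     | 124686     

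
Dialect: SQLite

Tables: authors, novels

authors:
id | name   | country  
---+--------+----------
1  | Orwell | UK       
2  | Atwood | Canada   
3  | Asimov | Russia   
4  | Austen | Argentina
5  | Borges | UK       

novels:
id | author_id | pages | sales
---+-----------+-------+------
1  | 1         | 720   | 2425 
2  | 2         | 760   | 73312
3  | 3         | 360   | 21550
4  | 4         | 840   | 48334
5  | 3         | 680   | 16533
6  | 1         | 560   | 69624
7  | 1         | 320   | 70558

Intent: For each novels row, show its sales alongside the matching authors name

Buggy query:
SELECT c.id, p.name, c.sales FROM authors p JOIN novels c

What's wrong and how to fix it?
Bug: Missing join condition: each novels row is matched to all authors rows instead of just its own

Fix: Specify the join condition linking the foreign key to the parent id

Corrected query:
SELECT c.id, p.name, c.sales FROM authors p JOIN novels c ON c.author_id = p.id

Result:
id | name   | sales
---+--------+------
1  | Orwell | 2425 
2  | Atwood | 73312
3  | Asimov | 21550
4  | Austen | 48334
5  | Asimov | 16533
6  | Orwell | 69624
7  | Orwell | 70558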